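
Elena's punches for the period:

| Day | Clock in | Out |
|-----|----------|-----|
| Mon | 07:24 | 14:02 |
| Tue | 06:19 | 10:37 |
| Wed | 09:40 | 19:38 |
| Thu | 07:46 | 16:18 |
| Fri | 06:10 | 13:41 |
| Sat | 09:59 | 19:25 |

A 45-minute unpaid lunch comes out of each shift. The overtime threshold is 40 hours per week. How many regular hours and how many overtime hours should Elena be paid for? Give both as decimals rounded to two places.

Mon: 07:24–14:02 = 6 h 38 min; less 45 min break → 5 h 53 min
Tue: 06:19–10:37 = 4 h 18 min; less 45 min break → 3 h 33 min
Wed: 09:40–19:38 = 9 h 58 min; less 45 min break → 9 h 13 min
Thu: 07:46–16:18 = 8 h 32 min; less 45 min break → 7 h 47 min
Fri: 06:10–13:41 = 7 h 31 min; less 45 min break → 6 h 46 min
Sat: 09:59–19:25 = 9 h 26 min; less 45 min break → 8 h 41 min
Total worked: 41 h 53 min = 41.88 h.
Threshold 40 h → overtime 1 h 53 min, regular 40 h 0 min.

Regular 40.00 hours, overtime 1.88 hours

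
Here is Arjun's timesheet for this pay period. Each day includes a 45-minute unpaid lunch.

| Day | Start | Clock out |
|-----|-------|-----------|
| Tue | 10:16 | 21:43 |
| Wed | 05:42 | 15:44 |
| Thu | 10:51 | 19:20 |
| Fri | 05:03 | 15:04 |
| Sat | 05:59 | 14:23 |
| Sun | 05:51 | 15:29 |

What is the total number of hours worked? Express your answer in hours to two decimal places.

Tue: 10:16–21:43 = 11 h 27 min; less 45 min break → 10 h 42 min
Wed: 05:42–15:44 = 10 h 2 min; less 45 min break → 9 h 17 min
Thu: 10:51–19:20 = 8 h 29 min; less 45 min break → 7 h 44 min
Fri: 05:03–15:04 = 10 h 1 min; less 45 min break → 9 h 16 min
Sat: 05:59–14:23 = 8 h 24 min; less 45 min break → 7 h 39 min
Sun: 05:51–15:29 = 9 h 38 min; less 45 min break → 8 h 53 min
Total: 10 h 42 min + 9 h 17 min + 7 h 44 min + 9 h 16 min + 7 h 39 min + 8 h 53 min = 53 h 31 min.

53.52 hours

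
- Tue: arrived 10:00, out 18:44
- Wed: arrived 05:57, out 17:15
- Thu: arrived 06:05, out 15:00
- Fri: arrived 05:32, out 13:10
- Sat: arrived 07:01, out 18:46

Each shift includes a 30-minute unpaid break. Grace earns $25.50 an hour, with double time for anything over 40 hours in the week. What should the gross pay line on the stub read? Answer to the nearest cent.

$1317.50

Tue: 10:00–18:44 = 8 h 44 min; less 30 min break → 8 h 14 min
Wed: 05:57–17:15 = 11 h 18 min; less 30 min break → 10 h 48 min
Thu: 06:05–15:00 = 8 h 55 min; less 30 min break → 8 h 25 min
Fri: 05:32–13:10 = 7 h 38 min; less 30 min break → 7 h 8 min
Sat: 07:01–18:46 = 11 h 45 min; less 30 min break → 11 h 15 min
Total worked: 45 h 50 min = 2750 min.
Regular 40 h 0 min = 2400 min at $25.50/h; overtime 5 h 50 min = 350 min at $51.00/h.
Pay = (2400 × $25.50 + 350 × $51.00) ÷ 60 = $1317.50.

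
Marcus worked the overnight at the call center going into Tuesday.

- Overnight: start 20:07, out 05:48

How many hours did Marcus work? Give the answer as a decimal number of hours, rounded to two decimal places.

9.68 hours

Overnight: 20:07 → midnight = 3 h 53 min; midnight → 05:48 = 5 h 48 min; span 9 h 41 min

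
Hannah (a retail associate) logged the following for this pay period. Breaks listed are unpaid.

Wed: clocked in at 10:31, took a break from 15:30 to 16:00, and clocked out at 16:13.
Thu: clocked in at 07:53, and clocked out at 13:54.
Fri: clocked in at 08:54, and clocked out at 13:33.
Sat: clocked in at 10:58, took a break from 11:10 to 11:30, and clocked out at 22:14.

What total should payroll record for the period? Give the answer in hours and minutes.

Wed: 10:31–16:13 = 5 h 42 min; less 30 min break → 5 h 12 min
Thu: 07:53–13:54 = 6 h 1 min
Fri: 08:54–13:33 = 4 h 39 min
Sat: 10:58–22:14 = 11 h 16 min; less 20 min break → 10 h 56 min
Total: 5 h 12 min + 6 h 1 min + 4 h 39 min + 10 h 56 min = 26 h 48 min.

26 h 48 min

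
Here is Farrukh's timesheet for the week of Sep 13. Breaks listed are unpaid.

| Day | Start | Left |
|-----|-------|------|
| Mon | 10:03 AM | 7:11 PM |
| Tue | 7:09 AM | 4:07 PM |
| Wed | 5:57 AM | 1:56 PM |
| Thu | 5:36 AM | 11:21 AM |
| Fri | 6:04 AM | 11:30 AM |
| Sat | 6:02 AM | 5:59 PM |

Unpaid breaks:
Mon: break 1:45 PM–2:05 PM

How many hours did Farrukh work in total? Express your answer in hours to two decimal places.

Mon: 10:03 AM–7:11 PM = 9 h 8 min; less 20 min break → 8 h 48 min
Tue: 7:09 AM–4:07 PM = 8 h 58 min
Wed: 5:57 AM–1:56 PM = 7 h 59 min
Thu: 5:36 AM–11:21 AM = 5 h 45 min
Fri: 6:04 AM–11:30 AM = 5 h 26 min
Sat: 6:02 AM–5:59 PM = 11 h 57 min
Total: 8 h 48 min + 8 h 58 min + 7 h 59 min + 5 h 45 min + 5 h 26 min + 11 h 57 min = 48 h 53 min.

48.88 hours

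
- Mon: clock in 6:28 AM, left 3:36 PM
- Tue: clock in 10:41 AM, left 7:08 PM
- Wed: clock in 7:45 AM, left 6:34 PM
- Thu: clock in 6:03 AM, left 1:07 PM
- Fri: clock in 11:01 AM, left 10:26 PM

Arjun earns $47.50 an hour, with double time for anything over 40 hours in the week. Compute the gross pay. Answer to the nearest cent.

Mon: 6:28 AM–3:36 PM = 9 h 8 min
Tue: 10:41 AM–7:08 PM = 8 h 27 min
Wed: 7:45 AM–6:34 PM = 10 h 49 min
Thu: 6:03 AM–1:07 PM = 7 h 4 min
Fri: 11:01 AM–10:26 PM = 11 h 25 min
Total worked: 46 h 53 min = 2813 min.
Regular 40 h 0 min = 2400 min at $47.50/h; overtime 6 h 53 min = 413 min at $95.00/h.
Pay = (2400 × $47.50 + 413 × $95.00) ÷ 60 = $2553.92.

$2553.92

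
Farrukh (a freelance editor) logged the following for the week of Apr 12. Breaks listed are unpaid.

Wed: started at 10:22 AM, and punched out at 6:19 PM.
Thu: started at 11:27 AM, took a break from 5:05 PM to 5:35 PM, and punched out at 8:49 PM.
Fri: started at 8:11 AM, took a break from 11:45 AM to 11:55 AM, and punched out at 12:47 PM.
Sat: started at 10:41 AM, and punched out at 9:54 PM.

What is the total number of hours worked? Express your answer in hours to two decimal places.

Wed: 10:22 AM–6:19 PM = 7 h 57 min
Thu: 11:27 AM–8:49 PM = 9 h 22 min; less 30 min break → 8 h 52 min
Fri: 8:11 AM–12:47 PM = 4 h 36 min; less 10 min break → 4 h 26 min
Sat: 10:41 AM–9:54 PM = 11 h 13 min
Total: 7 h 57 min + 8 h 52 min + 4 h 26 min + 11 h 13 min = 32 h 28 min.

32.47 hours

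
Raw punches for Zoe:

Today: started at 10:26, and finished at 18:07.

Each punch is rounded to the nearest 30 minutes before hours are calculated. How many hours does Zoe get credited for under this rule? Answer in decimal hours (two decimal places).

Today: in 10:26→10:30, out 18:07→18:00; 7 h 30 min

7.50 hours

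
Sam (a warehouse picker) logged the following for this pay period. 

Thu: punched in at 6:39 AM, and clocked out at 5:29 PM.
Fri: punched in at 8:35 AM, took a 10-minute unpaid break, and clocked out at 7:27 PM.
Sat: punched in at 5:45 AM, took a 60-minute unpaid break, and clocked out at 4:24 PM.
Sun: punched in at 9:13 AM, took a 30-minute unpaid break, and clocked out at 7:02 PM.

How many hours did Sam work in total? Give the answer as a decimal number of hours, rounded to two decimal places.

Thu: 6:39 AM–5:29 PM = 10 h 50 min
Fri: 8:35 AM–7:27 PM = 10 h 52 min; less 10 min break → 10 h 42 min
Sat: 5:45 AM–4:24 PM = 10 h 39 min; less 60 min break → 9 h 39 min
Sun: 9:13 AM–7:02 PM = 9 h 49 min; less 30 min break → 9 h 19 min
Total: 10 h 50 min + 10 h 42 min + 9 h 39 min + 9 h 19 min = 40 h 30 min.

40.50 hours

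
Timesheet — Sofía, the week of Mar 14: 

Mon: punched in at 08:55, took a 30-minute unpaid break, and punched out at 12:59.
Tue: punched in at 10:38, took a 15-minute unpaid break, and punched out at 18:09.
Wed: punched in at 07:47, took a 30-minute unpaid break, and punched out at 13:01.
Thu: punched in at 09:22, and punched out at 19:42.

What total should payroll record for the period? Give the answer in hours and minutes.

Mon: 08:55–12:59 = 4 h 4 min; less 30 min break → 3 h 34 min
Tue: 10:38–18:09 = 7 h 31 min; less 15 min break → 7 h 16 min
Wed: 07:47–13:01 = 5 h 14 min; less 30 min break → 4 h 44 min
Thu: 09:22–19:42 = 10 h 20 min
Total: 3 h 34 min + 7 h 16 min + 4 h 44 min + 10 h 20 min = 25 h 54 min.

25 h 54 min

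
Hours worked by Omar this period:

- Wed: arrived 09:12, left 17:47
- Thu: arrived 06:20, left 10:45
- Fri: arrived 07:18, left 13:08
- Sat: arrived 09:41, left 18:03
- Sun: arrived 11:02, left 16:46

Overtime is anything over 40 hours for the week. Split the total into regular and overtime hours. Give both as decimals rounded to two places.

Wed: 09:12–17:47 = 8 h 35 min
Thu: 06:20–10:45 = 4 h 25 min
Fri: 07:18–13:08 = 5 h 50 min
Sat: 09:41–18:03 = 8 h 22 min
Sun: 11:02–16:46 = 5 h 44 min
Total worked: 32 h 56 min = 32.93 h.
Threshold 40 h → overtime 0 h 0 min, regular 32 h 56 min.

Regular 32.93 hours, overtime 0.00 hours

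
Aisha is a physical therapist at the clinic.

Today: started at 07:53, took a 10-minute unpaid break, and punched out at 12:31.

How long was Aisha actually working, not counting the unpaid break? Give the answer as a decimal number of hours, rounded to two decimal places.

4.47 hours

Today: 07:53–12:31 = 4 h 38 min; less 10 min break → 4 h 28 min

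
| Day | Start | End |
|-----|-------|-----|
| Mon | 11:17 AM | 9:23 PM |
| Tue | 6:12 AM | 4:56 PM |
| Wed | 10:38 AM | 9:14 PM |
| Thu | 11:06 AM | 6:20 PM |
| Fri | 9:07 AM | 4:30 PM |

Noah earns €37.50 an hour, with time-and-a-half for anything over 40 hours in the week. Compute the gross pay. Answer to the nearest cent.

€1840.31

Mon: 11:17 AM–9:23 PM = 10 h 6 min
Tue: 6:12 AM–4:56 PM = 10 h 44 min
Wed: 10:38 AM–9:14 PM = 10 h 36 min
Thu: 11:06 AM–6:20 PM = 7 h 14 min
Fri: 9:07 AM–4:30 PM = 7 h 23 min
Total worked: 46 h 3 min = 2763 min.
Regular 40 h 0 min = 2400 min at €37.50/h; overtime 6 h 3 min = 363 min at €56.25/h.
Pay = (2400 × €37.50 + 363 × €56.25) ÷ 60 = €1840.31.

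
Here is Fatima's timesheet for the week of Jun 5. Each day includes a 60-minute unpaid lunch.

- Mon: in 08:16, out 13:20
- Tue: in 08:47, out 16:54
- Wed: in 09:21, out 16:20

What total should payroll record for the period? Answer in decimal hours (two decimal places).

17.17 hours

Mon: 08:16–13:20 = 5 h 4 min; less 60 min break → 4 h 4 min
Tue: 08:47–16:54 = 8 h 7 min; less 60 min break → 7 h 7 min
Wed: 09:21–16:20 = 6 h 59 min; less 60 min break → 5 h 59 min
Total: 4 h 4 min + 7 h 7 min + 5 h 59 min = 17 h 10 min.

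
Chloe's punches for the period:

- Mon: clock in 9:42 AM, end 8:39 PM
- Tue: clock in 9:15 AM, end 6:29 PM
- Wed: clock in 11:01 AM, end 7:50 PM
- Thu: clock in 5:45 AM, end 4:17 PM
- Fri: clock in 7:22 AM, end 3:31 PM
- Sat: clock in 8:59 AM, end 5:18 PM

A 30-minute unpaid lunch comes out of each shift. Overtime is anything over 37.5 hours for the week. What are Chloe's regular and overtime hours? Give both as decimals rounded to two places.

Mon: 9:42 AM–8:39 PM = 10 h 57 min; less 30 min break → 10 h 27 min
Tue: 9:15 AM–6:29 PM = 9 h 14 min; less 30 min break → 8 h 44 min
Wed: 11:01 AM–7:50 PM = 8 h 49 min; less 30 min break → 8 h 19 min
Thu: 5:45 AM–4:17 PM = 10 h 32 min; less 30 min break → 10 h 2 min
Fri: 7:22 AM–3:31 PM = 8 h 9 min; less 30 min break → 7 h 39 min
Sat: 8:59 AM–5:18 PM = 8 h 19 min; less 30 min break → 7 h 49 min
Total worked: 53 h 0 min = 53.00 h.
Threshold 37.5 h → overtime 15 h 30 min, regular 37 h 30 min.

Regular 37.50 hours, overtime 15.50 hours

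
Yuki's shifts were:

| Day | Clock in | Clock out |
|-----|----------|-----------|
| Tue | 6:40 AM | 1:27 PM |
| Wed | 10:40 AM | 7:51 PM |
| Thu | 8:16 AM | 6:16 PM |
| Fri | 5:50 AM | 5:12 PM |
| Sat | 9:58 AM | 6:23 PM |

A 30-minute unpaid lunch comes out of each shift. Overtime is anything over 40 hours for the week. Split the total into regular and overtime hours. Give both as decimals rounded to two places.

Regular 40.00 hours, overtime 3.25 hours

Tue: 6:40 AM–1:27 PM = 6 h 47 min; less 30 min break → 6 h 17 min
Wed: 10:40 AM–7:51 PM = 9 h 11 min; less 30 min break → 8 h 41 min
Thu: 8:16 AM–6:16 PM = 10 h 0 min; less 30 min break → 9 h 30 min
Fri: 5:50 AM–5:12 PM = 11 h 22 min; less 30 min break → 10 h 52 min
Sat: 9:58 AM–6:23 PM = 8 h 25 min; less 30 min break → 7 h 55 min
Total worked: 43 h 15 min = 43.25 h.
Threshold 40 h → overtime 3 h 15 min, regular 40 h 0 min.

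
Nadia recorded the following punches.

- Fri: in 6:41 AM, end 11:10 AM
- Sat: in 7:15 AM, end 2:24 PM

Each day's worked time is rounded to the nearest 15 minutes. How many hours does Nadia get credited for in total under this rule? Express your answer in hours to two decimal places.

11.75 hours

Fri: 6:41 AM–11:10 AM = 4 h 29 min → rounds to 4 h 30 min
Sat: 7:15 AM–2:24 PM = 7 h 9 min → rounds to 7 h 15 min
Total credited: 11 h 45 min.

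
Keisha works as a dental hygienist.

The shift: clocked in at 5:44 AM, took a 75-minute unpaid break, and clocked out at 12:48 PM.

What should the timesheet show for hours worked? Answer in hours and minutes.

The shift: 5:44 AM–12:48 PM = 7 h 4 min; less 75 min break → 5 h 49 min

5 h 49 min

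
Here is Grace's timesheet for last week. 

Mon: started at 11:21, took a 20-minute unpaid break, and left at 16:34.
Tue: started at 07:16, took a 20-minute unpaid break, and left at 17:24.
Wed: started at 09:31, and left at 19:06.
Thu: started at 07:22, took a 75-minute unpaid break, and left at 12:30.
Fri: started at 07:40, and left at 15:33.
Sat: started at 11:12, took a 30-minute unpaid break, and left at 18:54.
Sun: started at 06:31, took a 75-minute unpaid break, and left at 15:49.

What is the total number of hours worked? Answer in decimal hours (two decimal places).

Mon: 11:21–16:34 = 5 h 13 min; less 20 min break → 4 h 53 min
Tue: 07:16–17:24 = 10 h 8 min; less 20 min break → 9 h 48 min
Wed: 09:31–19:06 = 9 h 35 min
Thu: 07:22–12:30 = 5 h 8 min; less 75 min break → 3 h 53 min
Fri: 07:40–15:33 = 7 h 53 min
Sat: 11:12–18:54 = 7 h 42 min; less 30 min break → 7 h 12 min
Sun: 06:31–15:49 = 9 h 18 min; less 75 min break → 8 h 3 min
Total: 4 h 53 min + 9 h 48 min + 9 h 35 min + 3 h 53 min + 7 h 53 min + 7 h 12 min + 8 h 3 min = 51 h 17 min.

51.28 hours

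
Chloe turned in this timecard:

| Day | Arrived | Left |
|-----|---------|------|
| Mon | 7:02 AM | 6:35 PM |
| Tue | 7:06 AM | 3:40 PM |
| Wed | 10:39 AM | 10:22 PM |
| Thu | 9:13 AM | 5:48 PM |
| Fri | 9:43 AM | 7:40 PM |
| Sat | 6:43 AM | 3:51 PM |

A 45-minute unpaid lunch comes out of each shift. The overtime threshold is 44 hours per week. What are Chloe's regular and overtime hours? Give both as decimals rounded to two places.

Regular 44.00 hours, overtime 11.00 hours

Mon: 7:02 AM–6:35 PM = 11 h 33 min; less 45 min break → 10 h 48 min
Tue: 7:06 AM–3:40 PM = 8 h 34 min; less 45 min break → 7 h 49 min
Wed: 10:39 AM–10:22 PM = 11 h 43 min; less 45 min break → 10 h 58 min
Thu: 9:13 AM–5:48 PM = 8 h 35 min; less 45 min break → 7 h 50 min
Fri: 9:43 AM–7:40 PM = 9 h 57 min; less 45 min break → 9 h 12 min
Sat: 6:43 AM–3:51 PM = 9 h 8 min; less 45 min break → 8 h 23 min
Total worked: 55 h 0 min = 55.00 h.
Threshold 44 h → overtime 11 h 0 min, regular 44 h 0 min.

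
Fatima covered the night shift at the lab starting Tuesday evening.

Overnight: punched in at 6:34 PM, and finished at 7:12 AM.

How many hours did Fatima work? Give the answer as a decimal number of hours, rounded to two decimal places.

Overnight: 6:34 PM → midnight = 5 h 26 min; midnight → 7:12 AM = 7 h 12 min; span 12 h 38 min

12.63 hours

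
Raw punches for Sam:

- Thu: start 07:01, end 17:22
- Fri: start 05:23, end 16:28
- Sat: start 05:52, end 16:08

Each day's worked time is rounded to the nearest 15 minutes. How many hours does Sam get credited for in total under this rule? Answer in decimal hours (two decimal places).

31.50 hours

Thu: 07:01–17:22 = 10 h 21 min → rounds to 10 h 15 min
Fri: 05:23–16:28 = 11 h 5 min → rounds to 11 h 0 min
Sat: 05:52–16:08 = 10 h 16 min → rounds to 10 h 15 min
Total credited: 31 h 30 min.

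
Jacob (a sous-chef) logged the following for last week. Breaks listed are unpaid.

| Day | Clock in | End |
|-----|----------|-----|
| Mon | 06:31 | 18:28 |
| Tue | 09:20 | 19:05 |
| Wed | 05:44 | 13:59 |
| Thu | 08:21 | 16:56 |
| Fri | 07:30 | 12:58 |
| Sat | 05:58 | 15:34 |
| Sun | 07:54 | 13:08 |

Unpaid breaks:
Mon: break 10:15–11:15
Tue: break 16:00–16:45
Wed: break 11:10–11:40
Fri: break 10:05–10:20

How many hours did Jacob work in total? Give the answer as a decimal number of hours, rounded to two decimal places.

Mon: 06:31–18:28 = 11 h 57 min; less 60 min break → 10 h 57 min
Tue: 09:20–19:05 = 9 h 45 min; less 45 min break → 9 h 0 min
Wed: 05:44–13:59 = 8 h 15 min; less 30 min break → 7 h 45 min
Thu: 08:21–16:56 = 8 h 35 min
Fri: 07:30–12:58 = 5 h 28 min; less 15 min break → 5 h 13 min
Sat: 05:58–15:34 = 9 h 36 min
Sun: 07:54–13:08 = 5 h 14 min
Total: 10 h 57 min + 9 h 0 min + 7 h 45 min + 8 h 35 min + 5 h 13 min + 9 h 36 min + 5 h 14 min = 56 h 20 min.

56.33 hours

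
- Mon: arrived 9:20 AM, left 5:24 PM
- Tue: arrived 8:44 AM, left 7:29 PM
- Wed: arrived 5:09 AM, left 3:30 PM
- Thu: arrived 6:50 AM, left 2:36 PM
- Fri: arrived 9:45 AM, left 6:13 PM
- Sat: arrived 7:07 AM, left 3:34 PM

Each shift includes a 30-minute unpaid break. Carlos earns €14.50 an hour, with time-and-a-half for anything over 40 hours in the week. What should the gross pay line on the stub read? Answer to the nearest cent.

€815.99

Mon: 9:20 AM–5:24 PM = 8 h 4 min; less 30 min break → 7 h 34 min
Tue: 8:44 AM–7:29 PM = 10 h 45 min; less 30 min break → 10 h 15 min
Wed: 5:09 AM–3:30 PM = 10 h 21 min; less 30 min break → 9 h 51 min
Thu: 6:50 AM–2:36 PM = 7 h 46 min; less 30 min break → 7 h 16 min
Fri: 9:45 AM–6:13 PM = 8 h 28 min; less 30 min break → 7 h 58 min
Sat: 7:07 AM–3:34 PM = 8 h 27 min; less 30 min break → 7 h 57 min
Total worked: 50 h 51 min = 3051 min.
Regular 40 h 0 min = 2400 min at €14.50/h; overtime 10 h 51 min = 651 min at €21.75/h.
Pay = (2400 × €14.50 + 651 × €21.75) ÷ 60 = €815.99.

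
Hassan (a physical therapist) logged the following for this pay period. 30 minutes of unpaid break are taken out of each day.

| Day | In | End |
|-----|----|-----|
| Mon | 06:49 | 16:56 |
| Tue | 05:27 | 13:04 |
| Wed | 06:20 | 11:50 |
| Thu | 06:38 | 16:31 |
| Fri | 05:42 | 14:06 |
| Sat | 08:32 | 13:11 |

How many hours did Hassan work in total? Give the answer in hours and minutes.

Mon: 06:49–16:56 = 10 h 7 min; less 30 min break → 9 h 37 min
Tue: 05:27–13:04 = 7 h 37 min; less 30 min break → 7 h 7 min
Wed: 06:20–11:50 = 5 h 30 min; less 30 min break → 5 h 0 min
Thu: 06:38–16:31 = 9 h 53 min; less 30 min break → 9 h 23 min
Fri: 05:42–14:06 = 8 h 24 min; less 30 min break → 7 h 54 min
Sat: 08:32–13:11 = 4 h 39 min; less 30 min break → 4 h 9 min
Total: 9 h 37 min + 7 h 7 min + 5 h 0 min + 9 h 23 min + 7 h 54 min + 4 h 9 min = 43 h 10 min.

43 h 10 min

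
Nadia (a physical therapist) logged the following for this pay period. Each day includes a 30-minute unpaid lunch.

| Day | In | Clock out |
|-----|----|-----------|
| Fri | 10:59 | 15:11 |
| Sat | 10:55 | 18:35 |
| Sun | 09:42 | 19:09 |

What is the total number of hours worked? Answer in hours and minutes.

19 h 49 min

Fri: 10:59–15:11 = 4 h 12 min; less 30 min break → 3 h 42 min
Sat: 10:55–18:35 = 7 h 40 min; less 30 min break → 7 h 10 min
Sun: 09:42–19:09 = 9 h 27 min; less 30 min break → 8 h 57 min
Total: 3 h 42 min + 7 h 10 min + 8 h 57 min = 19 h 49 min.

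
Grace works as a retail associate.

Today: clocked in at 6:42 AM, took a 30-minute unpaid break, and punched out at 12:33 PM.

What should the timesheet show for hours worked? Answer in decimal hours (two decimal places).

5.35 hours

Today: 6:42 AM–12:33 PM = 5 h 51 min; less 30 min break → 5 h 21 min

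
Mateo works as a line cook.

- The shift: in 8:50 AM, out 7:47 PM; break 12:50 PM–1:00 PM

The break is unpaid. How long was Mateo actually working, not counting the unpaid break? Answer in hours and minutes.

10 h 47 min

The shift: 8:50 AM–7:47 PM = 10 h 57 min; less 10 min break → 10 h 47 min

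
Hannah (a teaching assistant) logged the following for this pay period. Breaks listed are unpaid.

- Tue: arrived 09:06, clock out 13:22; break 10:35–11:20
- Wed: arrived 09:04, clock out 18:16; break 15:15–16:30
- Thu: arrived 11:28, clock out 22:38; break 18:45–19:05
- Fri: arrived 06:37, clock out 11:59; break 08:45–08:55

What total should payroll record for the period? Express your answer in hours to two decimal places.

Tue: 09:06–13:22 = 4 h 16 min; less 45 min break → 3 h 31 min
Wed: 09:04–18:16 = 9 h 12 min; less 75 min break → 7 h 57 min
Thu: 11:28–22:38 = 11 h 10 min; less 20 min break → 10 h 50 min
Fri: 06:37–11:59 = 5 h 22 min; less 10 min break → 5 h 12 min
Total: 3 h 31 min + 7 h 57 min + 10 h 50 min + 5 h 12 min = 27 h 30 min.

27.50 hours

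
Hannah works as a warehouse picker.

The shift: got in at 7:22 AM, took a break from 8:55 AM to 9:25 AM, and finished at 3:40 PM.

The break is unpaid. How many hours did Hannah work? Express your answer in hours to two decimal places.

The shift: 7:22 AM–3:40 PM = 8 h 18 min; less 30 min break → 7 h 48 min

7.80 hours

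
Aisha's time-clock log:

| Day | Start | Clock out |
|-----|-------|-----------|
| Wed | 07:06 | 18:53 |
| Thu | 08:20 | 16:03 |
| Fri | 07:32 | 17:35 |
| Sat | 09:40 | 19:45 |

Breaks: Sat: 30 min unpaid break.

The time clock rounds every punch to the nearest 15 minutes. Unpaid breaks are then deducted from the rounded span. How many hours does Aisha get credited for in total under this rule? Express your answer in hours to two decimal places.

Wed: in 07:06→07:00, out 18:53→19:00; 12 h 0 min
Thu: in 08:20→08:15, out 16:03→16:00; 7 h 45 min
Fri: in 07:32→07:30, out 17:35→17:30; 10 h 0 min
Sat: in 09:40→09:45, out 19:45→19:45; 10 h 0 min − 30 min = 9 h 30 min
Total credited: 39 h 15 min.

39.25 hours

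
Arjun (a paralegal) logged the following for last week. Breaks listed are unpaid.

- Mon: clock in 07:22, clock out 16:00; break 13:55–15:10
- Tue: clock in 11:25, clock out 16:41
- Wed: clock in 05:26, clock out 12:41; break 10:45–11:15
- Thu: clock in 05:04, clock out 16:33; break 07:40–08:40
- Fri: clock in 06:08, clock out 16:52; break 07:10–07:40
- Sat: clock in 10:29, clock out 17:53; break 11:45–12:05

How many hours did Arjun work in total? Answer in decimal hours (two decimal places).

47.18 hours

Mon: 07:22–16:00 = 8 h 38 min; less 75 min break → 7 h 23 min
Tue: 11:25–16:41 = 5 h 16 min
Wed: 05:26–12:41 = 7 h 15 min; less 30 min break → 6 h 45 min
Thu: 05:04–16:33 = 11 h 29 min; less 60 min break → 10 h 29 min
Fri: 06:08–16:52 = 10 h 44 min; less 30 min break → 10 h 14 min
Sat: 10:29–17:53 = 7 h 24 min; less 20 min break → 7 h 4 min
Total: 7 h 23 min + 5 h 16 min + 6 h 45 min + 10 h 29 min + 10 h 14 min + 7 h 4 min = 47 h 11 min.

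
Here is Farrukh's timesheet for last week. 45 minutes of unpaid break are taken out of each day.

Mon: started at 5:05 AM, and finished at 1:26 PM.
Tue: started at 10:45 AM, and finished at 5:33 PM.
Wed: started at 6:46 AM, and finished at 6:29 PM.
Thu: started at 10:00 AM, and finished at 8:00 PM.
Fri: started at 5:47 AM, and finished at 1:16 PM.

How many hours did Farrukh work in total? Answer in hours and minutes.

40 h 36 min

Mon: 5:05 AM–1:26 PM = 8 h 21 min; less 45 min break → 7 h 36 min
Tue: 10:45 AM–5:33 PM = 6 h 48 min; less 45 min break → 6 h 3 min
Wed: 6:46 AM–6:29 PM = 11 h 43 min; less 45 min break → 10 h 58 min
Thu: 10:00 AM–8:00 PM = 10 h 0 min; less 45 min break → 9 h 15 min
Fri: 5:47 AM–1:16 PM = 7 h 29 min; less 45 min break → 6 h 44 min
Total: 7 h 36 min + 6 h 3 min + 10 h 58 min + 9 h 15 min + 6 h 44 min = 40 h 36 min.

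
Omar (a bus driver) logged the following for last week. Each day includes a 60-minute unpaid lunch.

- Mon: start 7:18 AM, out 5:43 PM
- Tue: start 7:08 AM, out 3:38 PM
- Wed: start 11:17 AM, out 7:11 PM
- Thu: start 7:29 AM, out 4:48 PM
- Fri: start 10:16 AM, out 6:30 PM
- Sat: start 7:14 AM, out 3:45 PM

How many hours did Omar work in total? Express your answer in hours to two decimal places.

46.88 hours

Mon: 7:18 AM–5:43 PM = 10 h 25 min; less 60 min break → 9 h 25 min
Tue: 7:08 AM–3:38 PM = 8 h 30 min; less 60 min break → 7 h 30 min
Wed: 11:17 AM–7:11 PM = 7 h 54 min; less 60 min break → 6 h 54 min
Thu: 7:29 AM–4:48 PM = 9 h 19 min; less 60 min break → 8 h 19 min
Fri: 10:16 AM–6:30 PM = 8 h 14 min; less 60 min break → 7 h 14 min
Sat: 7:14 AM–3:45 PM = 8 h 31 min; less 60 min break → 7 h 31 min
Total: 9 h 25 min + 7 h 30 min + 6 h 54 min + 8 h 19 min + 7 h 14 min + 7 h 31 min = 46 h 53 min.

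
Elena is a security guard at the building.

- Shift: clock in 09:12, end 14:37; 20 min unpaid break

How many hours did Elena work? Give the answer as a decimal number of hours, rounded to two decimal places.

Shift: 09:12–14:37 = 5 h 25 min; less 20 min break → 5 h 5 min

5.08 hours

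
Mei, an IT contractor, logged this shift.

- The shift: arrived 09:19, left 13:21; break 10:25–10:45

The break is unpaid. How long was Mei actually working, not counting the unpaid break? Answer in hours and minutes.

The shift: 09:19–13:21 = 4 h 2 min; less 20 min break → 3 h 42 min

3 h 42 min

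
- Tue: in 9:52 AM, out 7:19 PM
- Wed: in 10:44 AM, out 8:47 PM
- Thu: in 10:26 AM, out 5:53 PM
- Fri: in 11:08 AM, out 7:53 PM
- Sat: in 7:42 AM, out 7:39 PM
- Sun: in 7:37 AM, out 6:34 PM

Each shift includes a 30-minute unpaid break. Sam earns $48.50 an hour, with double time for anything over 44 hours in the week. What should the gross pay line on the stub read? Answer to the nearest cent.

$3259.20

Tue: 9:52 AM–7:19 PM = 9 h 27 min; less 30 min break → 8 h 57 min
Wed: 10:44 AM–8:47 PM = 10 h 3 min; less 30 min break → 9 h 33 min
Thu: 10:26 AM–5:53 PM = 7 h 27 min; less 30 min break → 6 h 57 min
Fri: 11:08 AM–7:53 PM = 8 h 45 min; less 30 min break → 8 h 15 min
Sat: 7:42 AM–7:39 PM = 11 h 57 min; less 30 min break → 11 h 27 min
Sun: 7:37 AM–6:34 PM = 10 h 57 min; less 30 min break → 10 h 27 min
Total worked: 55 h 36 min = 3336 min.
Regular 44 h 0 min = 2640 min at $48.50/h; overtime 11 h 36 min = 696 min at $97.00/h.
Pay = (2640 × $48.50 + 696 × $97.00) ÷ 60 = $3259.20.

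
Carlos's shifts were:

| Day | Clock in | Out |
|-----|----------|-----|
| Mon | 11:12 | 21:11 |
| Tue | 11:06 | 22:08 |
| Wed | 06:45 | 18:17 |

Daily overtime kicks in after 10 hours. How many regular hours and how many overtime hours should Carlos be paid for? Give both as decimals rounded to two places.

Mon: 11:12–21:11 = 9 h 59 min
Tue: 11:06–22:08 = 11 h 2 min
Wed: 06:45–18:17 = 11 h 32 min
Mon reg 9 h 59 min / OT 0 h 0 min; Tue reg 10 h 0 min / OT 1 h 2 min; Wed reg 10 h 0 min / OT 1 h 32 min.
Totals: regular 29 h 59 min, overtime 2 h 34 min.

Regular 29.98 hours, overtime 2.57 hours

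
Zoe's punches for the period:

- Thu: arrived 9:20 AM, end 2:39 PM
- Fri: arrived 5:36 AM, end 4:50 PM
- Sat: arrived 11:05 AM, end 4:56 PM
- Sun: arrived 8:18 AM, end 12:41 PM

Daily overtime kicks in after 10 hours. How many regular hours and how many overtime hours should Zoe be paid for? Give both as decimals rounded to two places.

Thu: 9:20 AM–2:39 PM = 5 h 19 min
Fri: 5:36 AM–4:50 PM = 11 h 14 min
Sat: 11:05 AM–4:56 PM = 5 h 51 min
Sun: 8:18 AM–12:41 PM = 4 h 23 min
Thu reg 5 h 19 min / OT 0 h 0 min; Fri reg 10 h 0 min / OT 1 h 14 min; Sat reg 5 h 51 min / OT 0 h 0 min; Sun reg 4 h 23 min / OT 0 h 0 min.
Totals: regular 25 h 33 min, overtime 1 h 14 min.

Regular 25.55 hours, overtime 1.23 hours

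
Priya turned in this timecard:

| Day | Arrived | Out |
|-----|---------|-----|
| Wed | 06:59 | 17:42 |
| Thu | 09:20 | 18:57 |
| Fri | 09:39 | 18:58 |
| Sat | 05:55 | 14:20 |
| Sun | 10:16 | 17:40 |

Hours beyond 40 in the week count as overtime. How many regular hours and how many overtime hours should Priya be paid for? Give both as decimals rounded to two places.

Wed: 06:59–17:42 = 10 h 43 min
Thu: 09:20–18:57 = 9 h 37 min
Fri: 09:39–18:58 = 9 h 19 min
Sat: 05:55–14:20 = 8 h 25 min
Sun: 10:16–17:40 = 7 h 24 min
Total worked: 45 h 28 min = 45.47 h.
Threshold 40 h → overtime 5 h 28 min, regular 40 h 0 min.

Regular 40.00 hours, overtime 5.47 hours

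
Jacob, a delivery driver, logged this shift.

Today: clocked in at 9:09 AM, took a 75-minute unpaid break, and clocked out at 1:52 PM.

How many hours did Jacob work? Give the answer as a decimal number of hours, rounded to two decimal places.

Today: 9:09 AM–1:52 PM = 4 h 43 min; less 75 min break → 3 h 28 min

3.47 hours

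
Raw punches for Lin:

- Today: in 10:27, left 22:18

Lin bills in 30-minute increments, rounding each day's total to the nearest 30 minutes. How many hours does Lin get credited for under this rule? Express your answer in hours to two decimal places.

Today: 10:27–22:18 = 11 h 51 min → rounds to 12 h 0 min

12.00 hours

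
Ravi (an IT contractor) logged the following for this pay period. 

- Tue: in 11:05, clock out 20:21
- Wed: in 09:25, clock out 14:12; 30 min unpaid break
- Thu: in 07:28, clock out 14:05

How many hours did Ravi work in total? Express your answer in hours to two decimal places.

Tue: 11:05–20:21 = 9 h 16 min
Wed: 09:25–14:12 = 4 h 47 min; less 30 min break → 4 h 17 min
Thu: 07:28–14:05 = 6 h 37 min
Total: 9 h 16 min + 4 h 17 min + 6 h 37 min = 20 h 10 min.

20.17 hours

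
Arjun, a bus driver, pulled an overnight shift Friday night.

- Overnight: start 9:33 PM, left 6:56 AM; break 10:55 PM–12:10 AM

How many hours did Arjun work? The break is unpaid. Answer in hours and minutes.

8 h 8 min

Overnight: 9:33 PM → midnight = 2 h 27 min; midnight → 6:56 AM = 6 h 56 min; span 9 h 23 min; less 75 min break → 8 h 8 min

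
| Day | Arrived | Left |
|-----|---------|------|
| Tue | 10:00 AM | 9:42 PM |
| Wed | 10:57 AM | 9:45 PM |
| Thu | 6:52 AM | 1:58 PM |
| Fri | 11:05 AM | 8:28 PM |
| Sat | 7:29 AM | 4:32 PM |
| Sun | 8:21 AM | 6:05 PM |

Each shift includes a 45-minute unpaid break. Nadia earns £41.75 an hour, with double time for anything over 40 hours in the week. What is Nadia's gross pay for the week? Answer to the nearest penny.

Tue: 10:00 AM–9:42 PM = 11 h 42 min; less 45 min break → 10 h 57 min
Wed: 10:57 AM–9:45 PM = 10 h 48 min; less 45 min break → 10 h 3 min
Thu: 6:52 AM–1:58 PM = 7 h 6 min; less 45 min break → 6 h 21 min
Fri: 11:05 AM–8:28 PM = 9 h 23 min; less 45 min break → 8 h 38 min
Sat: 7:29 AM–4:32 PM = 9 h 3 min; less 45 min break → 8 h 18 min
Sun: 8:21 AM–6:05 PM = 9 h 44 min; less 45 min break → 8 h 59 min
Total worked: 53 h 16 min = 3196 min.
Regular 40 h 0 min = 2400 min at £41.75/h; overtime 13 h 16 min = 796 min at £83.50/h.
Pay = (2400 × £41.75 + 796 × £83.50) ÷ 60 = £2777.77.

£2777.77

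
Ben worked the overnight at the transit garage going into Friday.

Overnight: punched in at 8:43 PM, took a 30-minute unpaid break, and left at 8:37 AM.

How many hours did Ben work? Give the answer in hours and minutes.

11 h 24 min

Overnight: 8:43 PM → midnight = 3 h 17 min; midnight → 8:37 AM = 8 h 37 min; span 11 h 54 min; less 30 min break → 11 h 24 min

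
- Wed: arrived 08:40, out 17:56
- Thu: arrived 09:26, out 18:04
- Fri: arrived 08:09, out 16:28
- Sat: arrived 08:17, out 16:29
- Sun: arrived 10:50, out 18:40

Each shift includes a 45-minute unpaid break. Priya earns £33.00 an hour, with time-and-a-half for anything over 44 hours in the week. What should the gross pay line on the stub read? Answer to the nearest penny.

Wed: 08:40–17:56 = 9 h 16 min; less 45 min break → 8 h 31 min
Thu: 09:26–18:04 = 8 h 38 min; less 45 min break → 7 h 53 min
Fri: 08:09–16:28 = 8 h 19 min; less 45 min break → 7 h 34 min
Sat: 08:17–16:29 = 8 h 12 min; less 45 min break → 7 h 27 min
Sun: 10:50–18:40 = 7 h 50 min; less 45 min break → 7 h 5 min
Total worked: 38 h 30 min = 2310 min.
Regular 38 h 30 min = 2310 min at £33.00/h; overtime 0 h 0 min = 0 min at £49.50/h.
Pay = (2310 × £33.00 + 0 × £49.50) ÷ 60 = £1270.50.

£1270.50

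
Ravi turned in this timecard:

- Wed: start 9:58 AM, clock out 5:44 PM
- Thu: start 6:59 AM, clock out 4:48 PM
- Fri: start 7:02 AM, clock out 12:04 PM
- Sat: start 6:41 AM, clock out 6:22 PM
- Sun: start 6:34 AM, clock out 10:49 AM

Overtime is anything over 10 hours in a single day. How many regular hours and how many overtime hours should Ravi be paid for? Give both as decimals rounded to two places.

Wed: 9:58 AM–5:44 PM = 7 h 46 min
Thu: 6:59 AM–4:48 PM = 9 h 49 min
Fri: 7:02 AM–12:04 PM = 5 h 2 min
Sat: 6:41 AM–6:22 PM = 11 h 41 min
Sun: 6:34 AM–10:49 AM = 4 h 15 min
Wed reg 7 h 46 min / OT 0 h 0 min; Thu reg 9 h 49 min / OT 0 h 0 min; Fri reg 5 h 2 min / OT 0 h 0 min; Sat reg 10 h 0 min / OT 1 h 41 min; Sun reg 4 h 15 min / OT 0 h 0 min.
Totals: regular 36 h 52 min, overtime 1 h 41 min.

Regular 36.87 hours, overtime 1.68 hours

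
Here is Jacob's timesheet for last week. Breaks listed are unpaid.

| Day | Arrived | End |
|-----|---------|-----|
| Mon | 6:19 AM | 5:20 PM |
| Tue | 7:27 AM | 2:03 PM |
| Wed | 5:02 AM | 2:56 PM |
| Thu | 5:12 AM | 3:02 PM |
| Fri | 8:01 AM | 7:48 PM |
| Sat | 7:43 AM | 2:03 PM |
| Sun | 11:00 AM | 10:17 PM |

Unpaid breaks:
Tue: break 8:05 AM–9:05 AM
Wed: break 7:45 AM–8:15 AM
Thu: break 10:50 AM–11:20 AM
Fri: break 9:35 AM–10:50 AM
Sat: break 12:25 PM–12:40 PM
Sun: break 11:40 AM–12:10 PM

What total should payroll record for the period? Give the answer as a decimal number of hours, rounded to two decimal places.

62.75 hours

Mon: 6:19 AM–5:20 PM = 11 h 1 min
Tue: 7:27 AM–2:03 PM = 6 h 36 min; less 60 min break → 5 h 36 min
Wed: 5:02 AM–2:56 PM = 9 h 54 min; less 30 min break → 9 h 24 min
Thu: 5:12 AM–3:02 PM = 9 h 50 min; less 30 min break → 9 h 20 min
Fri: 8:01 AM–7:48 PM = 11 h 47 min; less 75 min break → 10 h 32 min
Sat: 7:43 AM–2:03 PM = 6 h 20 min; less 15 min break → 6 h 5 min
Sun: 11:00 AM–10:17 PM = 11 h 17 min; less 30 min break → 10 h 47 min
Total: 11 h 1 min + 5 h 36 min + 9 h 24 min + 9 h 20 min + 10 h 32 min + 6 h 5 min + 10 h 47 min = 62 h 45 min.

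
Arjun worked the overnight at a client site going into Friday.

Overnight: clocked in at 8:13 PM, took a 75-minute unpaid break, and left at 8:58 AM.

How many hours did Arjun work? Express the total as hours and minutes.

11 h 30 min

Overnight: 8:13 PM → midnight = 3 h 47 min; midnight → 8:58 AM = 8 h 58 min; span 12 h 45 min; less 75 min break → 11 h 30 min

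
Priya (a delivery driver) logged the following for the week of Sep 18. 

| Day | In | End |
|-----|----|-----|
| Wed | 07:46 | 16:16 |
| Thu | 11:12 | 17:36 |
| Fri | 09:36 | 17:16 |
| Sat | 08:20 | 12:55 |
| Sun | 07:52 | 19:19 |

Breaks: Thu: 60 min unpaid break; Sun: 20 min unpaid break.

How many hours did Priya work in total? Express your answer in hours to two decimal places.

37.27 hours

Wed: 07:46–16:16 = 8 h 30 min
Thu: 11:12–17:36 = 6 h 24 min; less 60 min break → 5 h 24 min
Fri: 09:36–17:16 = 7 h 40 min
Sat: 08:20–12:55 = 4 h 35 min
Sun: 07:52–19:19 = 11 h 27 min; less 20 min break → 11 h 7 min
Total: 8 h 30 min + 5 h 24 min + 7 h 40 min + 4 h 35 min + 11 h 7 min = 37 h 16 min.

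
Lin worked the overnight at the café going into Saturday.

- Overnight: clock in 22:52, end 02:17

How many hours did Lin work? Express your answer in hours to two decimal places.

Overnight: 22:52 → midnight = 1 h 8 min; midnight → 02:17 = 2 h 17 min; span 3 h 25 min

3.42 hours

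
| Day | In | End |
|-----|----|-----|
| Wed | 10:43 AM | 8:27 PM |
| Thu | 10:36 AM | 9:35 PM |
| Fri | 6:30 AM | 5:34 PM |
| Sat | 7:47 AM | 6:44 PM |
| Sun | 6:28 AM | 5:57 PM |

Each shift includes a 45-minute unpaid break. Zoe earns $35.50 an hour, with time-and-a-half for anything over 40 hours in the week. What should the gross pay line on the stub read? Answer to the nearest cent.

$1977.35

Wed: 10:43 AM–8:27 PM = 9 h 44 min; less 45 min break → 8 h 59 min
Thu: 10:36 AM–9:35 PM = 10 h 59 min; less 45 min break → 10 h 14 min
Fri: 6:30 AM–5:34 PM = 11 h 4 min; less 45 min break → 10 h 19 min
Sat: 7:47 AM–6:44 PM = 10 h 57 min; less 45 min break → 10 h 12 min
Sun: 6:28 AM–5:57 PM = 11 h 29 min; less 45 min break → 10 h 44 min
Total worked: 50 h 28 min = 3028 min.
Regular 40 h 0 min = 2400 min at $35.50/h; overtime 10 h 28 min = 628 min at $53.25/h.
Pay = (2400 × $35.50 + 628 × $53.25) ÷ 60 = $1977.35.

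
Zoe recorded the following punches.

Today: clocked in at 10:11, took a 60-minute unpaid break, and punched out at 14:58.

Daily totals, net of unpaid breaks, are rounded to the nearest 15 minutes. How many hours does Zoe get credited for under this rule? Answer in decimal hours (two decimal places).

Today: 10:11–14:58 = 4 h 47 min − 60 min = 3 h 47 min → rounds to 3 h 45 min

3.75 hours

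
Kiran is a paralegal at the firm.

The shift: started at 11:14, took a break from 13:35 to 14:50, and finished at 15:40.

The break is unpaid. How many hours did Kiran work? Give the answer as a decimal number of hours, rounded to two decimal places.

The shift: 11:14–15:40 = 4 h 26 min; less 75 min break → 3 h 11 min

3.18 hours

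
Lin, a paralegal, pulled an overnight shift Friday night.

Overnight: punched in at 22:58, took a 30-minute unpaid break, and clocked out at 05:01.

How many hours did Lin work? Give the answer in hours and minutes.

Overnight: 22:58 → midnight = 1 h 2 min; midnight → 05:01 = 5 h 1 min; span 6 h 3 min; less 30 min break → 5 h 33 min

5 h 33 min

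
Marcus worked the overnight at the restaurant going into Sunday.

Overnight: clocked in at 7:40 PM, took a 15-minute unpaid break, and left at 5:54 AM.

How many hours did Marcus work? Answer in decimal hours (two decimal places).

Overnight: 7:40 PM → midnight = 4 h 20 min; midnight → 5:54 AM = 5 h 54 min; span 10 h 14 min; less 15 min break → 9 h 59 min

9.98 hours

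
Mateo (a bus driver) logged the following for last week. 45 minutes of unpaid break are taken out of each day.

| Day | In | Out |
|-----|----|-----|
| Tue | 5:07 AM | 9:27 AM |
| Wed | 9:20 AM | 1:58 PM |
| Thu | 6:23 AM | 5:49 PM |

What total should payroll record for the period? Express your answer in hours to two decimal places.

18.15 hours

Tue: 5:07 AM–9:27 AM = 4 h 20 min; less 45 min break → 3 h 35 min
Wed: 9:20 AM–1:58 PM = 4 h 38 min; less 45 min break → 3 h 53 min
Thu: 6:23 AM–5:49 PM = 11 h 26 min; less 45 min break → 10 h 41 min
Total: 3 h 35 min + 3 h 53 min + 10 h 41 min = 18 h 9 min.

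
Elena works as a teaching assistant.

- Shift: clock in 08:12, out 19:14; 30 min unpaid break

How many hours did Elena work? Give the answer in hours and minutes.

Shift: 08:12–19:14 = 11 h 2 min; less 30 min break → 10 h 32 min

10 h 32 min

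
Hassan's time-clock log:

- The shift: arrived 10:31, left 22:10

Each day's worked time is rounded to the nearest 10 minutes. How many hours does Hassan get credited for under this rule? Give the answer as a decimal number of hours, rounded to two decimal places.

11.67 hours

The shift: 10:31–22:10 = 11 h 39 min → rounds to 11 h 40 min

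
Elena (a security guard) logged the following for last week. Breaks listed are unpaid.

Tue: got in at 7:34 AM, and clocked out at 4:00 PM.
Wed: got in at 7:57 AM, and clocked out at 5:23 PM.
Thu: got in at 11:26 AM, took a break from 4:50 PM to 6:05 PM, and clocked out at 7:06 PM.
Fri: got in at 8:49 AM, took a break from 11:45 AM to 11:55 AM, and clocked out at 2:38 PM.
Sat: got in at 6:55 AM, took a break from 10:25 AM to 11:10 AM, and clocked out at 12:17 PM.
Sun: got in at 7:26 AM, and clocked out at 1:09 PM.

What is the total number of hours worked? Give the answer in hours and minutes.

Tue: 7:34 AM–4:00 PM = 8 h 26 min
Wed: 7:57 AM–5:23 PM = 9 h 26 min
Thu: 11:26 AM–7:06 PM = 7 h 40 min; less 75 min break → 6 h 25 min
Fri: 8:49 AM–2:38 PM = 5 h 49 min; less 10 min break → 5 h 39 min
Sat: 6:55 AM–12:17 PM = 5 h 22 min; less 45 min break → 4 h 37 min
Sun: 7:26 AM–1:09 PM = 5 h 43 min
Total: 8 h 26 min + 9 h 26 min + 6 h 25 min + 5 h 39 min + 4 h 37 min + 5 h 43 min = 40 h 16 min.

40 h 16 min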